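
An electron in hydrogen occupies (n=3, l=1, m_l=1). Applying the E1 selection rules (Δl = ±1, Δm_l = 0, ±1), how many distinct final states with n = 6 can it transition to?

E1 requires Δl = ±1, so l_f ∈ {0, 2}; with 0 ≤ l_f ≤ n_f−1 = 5, the allowed l_f values are {0, 2}.
For l_f = 0: m_f ∈ {m_i−1, m_i, m_i+1} ∩ [−0, 0] = {0} → 1 state.
For l_f = 2: m_f ∈ {m_i−1, m_i, m_i+1} ∩ [−2, 2] = {0, 1, 2} → 3 states.
Total: 4.

4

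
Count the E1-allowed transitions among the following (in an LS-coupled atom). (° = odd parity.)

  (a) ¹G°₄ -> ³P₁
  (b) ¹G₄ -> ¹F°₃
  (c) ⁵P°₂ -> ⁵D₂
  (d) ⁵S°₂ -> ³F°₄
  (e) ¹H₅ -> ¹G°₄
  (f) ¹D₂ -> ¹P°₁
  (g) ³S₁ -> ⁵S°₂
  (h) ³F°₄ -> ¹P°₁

(a) forbidden (ΔS, ΔL, ΔJ fail)
(b) allowed
(c) allowed
(d) forbidden (parity, ΔS, ΔL, ΔJ fail)
(e) allowed
(f) allowed
(g) forbidden (ΔS, ΔL fail)
(h) forbidden (parity, ΔS, ΔL, ΔJ fail)
Total allowed: 4 of 8.

4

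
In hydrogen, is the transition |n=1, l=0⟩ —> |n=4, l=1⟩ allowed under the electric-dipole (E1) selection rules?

Initial l = 0, final l = 1, so Δl = +1. E1 requires Δl = ±1: passes.
All E1 selection rules are satisfied.

allowed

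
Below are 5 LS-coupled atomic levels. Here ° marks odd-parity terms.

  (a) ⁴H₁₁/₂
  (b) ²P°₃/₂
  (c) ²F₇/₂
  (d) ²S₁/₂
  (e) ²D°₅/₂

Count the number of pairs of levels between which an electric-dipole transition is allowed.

2

(a)–(b): forbidden (ΔS, ΔL, ΔJ).
(a)–(c): forbidden (parity, ΔS, ΔL, ΔJ).
(a)–(d): forbidden (parity, ΔS, ΔL, ΔJ).
(a)–(e): forbidden (ΔS, ΔL, ΔJ).
(b)–(c): forbidden (ΔL, ΔJ).
(b)–(d): allowed.
(b)–(e): forbidden (parity).
(c)–(d): forbidden (parity, ΔL, ΔJ).
(c)–(e): allowed.
(d)–(e): forbidden (ΔL, ΔJ).
Allowed pairs: 2 of 10.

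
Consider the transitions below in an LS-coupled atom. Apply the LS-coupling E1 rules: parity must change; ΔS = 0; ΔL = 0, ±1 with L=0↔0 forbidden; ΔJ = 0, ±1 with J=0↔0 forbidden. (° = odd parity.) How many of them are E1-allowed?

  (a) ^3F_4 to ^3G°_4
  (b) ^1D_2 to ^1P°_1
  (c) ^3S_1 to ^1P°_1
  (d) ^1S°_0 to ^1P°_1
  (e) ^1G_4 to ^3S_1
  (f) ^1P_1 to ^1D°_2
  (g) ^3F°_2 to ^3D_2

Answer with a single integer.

(a) allowed
(b) allowed
(c) forbidden (ΔS fails)
(d) forbidden (parity fails)
(e) forbidden (parity, ΔS, ΔL, ΔJ fail)
(f) allowed
(g) allowed
Total allowed: 4 of 7.

4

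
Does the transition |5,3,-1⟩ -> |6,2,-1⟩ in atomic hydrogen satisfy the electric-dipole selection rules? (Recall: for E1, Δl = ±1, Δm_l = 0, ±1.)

allowed

l: 3 → 2 (Δl = -1). Δl = ±1 ✓.
Δm_l = -1 − (-1) = +0. E1 requires Δm_l = 0, ±1: ✓.
All E1 selection rules are satisfied.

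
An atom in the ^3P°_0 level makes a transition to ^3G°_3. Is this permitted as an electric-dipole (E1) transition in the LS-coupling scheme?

forbidden

Initial level: S=1, L=1, J=0, parity odd. Final level: S=1, L=4, J=3, parity odd.
Parity must change: odd → odd — ✗.
ΔS = 0: S: 1 → 1 — ✓.
ΔL = 0, ±1 (not L=0↔0): L: 1 → 4, ΔL = +3 — ✗.
ΔJ = 0, ±1 (not J=0↔0): J: 0 → 3, ΔJ = +3 — ✗.
Rule(s) violated: parity, ΔL, ΔJ.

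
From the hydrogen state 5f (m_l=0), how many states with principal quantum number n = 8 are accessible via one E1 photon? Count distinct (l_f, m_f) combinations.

6

E1 requires Δl = ±1, so l_f ∈ {2, 4}; with 0 ≤ l_f ≤ n_f−1 = 7, the allowed l_f values are {2, 4}.
For l_f = 2: m_f ∈ {m_i−1, m_i, m_i+1} ∩ [−2, 2] = {-1, 0, 1} → 3 states.
For l_f = 4: m_f ∈ {m_i−1, m_i, m_i+1} ∩ [−4, 4] = {-1, 0, 1} → 3 states.
Total: 6.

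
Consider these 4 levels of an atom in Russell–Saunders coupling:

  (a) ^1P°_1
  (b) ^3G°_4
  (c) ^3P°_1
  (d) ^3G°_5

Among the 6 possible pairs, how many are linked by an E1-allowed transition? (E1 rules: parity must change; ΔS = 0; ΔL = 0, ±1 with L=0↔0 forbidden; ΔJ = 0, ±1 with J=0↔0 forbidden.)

0

(a)–(b): forbidden (parity, ΔS, ΔL, ΔJ).
(a)–(c): forbidden (parity, ΔS).
(a)–(d): forbidden (parity, ΔS, ΔL, ΔJ).
(b)–(c): forbidden (parity, ΔL, ΔJ).
(b)–(d): forbidden (parity).
(c)–(d): forbidden (parity, ΔL, ΔJ).
Allowed pairs: 0 of 6.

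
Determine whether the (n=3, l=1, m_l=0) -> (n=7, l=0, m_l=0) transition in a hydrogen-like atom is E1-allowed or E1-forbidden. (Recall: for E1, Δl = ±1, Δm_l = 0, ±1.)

l: 1 → 0 (Δl = -1). Δl = ±1 ✓.
Δm_l = 0 − (0) = +0. E1 requires Δm_l = 0, ±1: ✓.
All E1 selection rules are satisfied.

allowed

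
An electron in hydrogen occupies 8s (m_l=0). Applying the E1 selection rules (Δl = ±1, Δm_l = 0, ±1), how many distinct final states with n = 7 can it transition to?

3

E1 requires Δl = ±1, so l_f ∈ {-1, 1}; with 0 ≤ l_f ≤ n_f−1 = 6, the allowed l_f values are {1}.
For l_f = 1: m_f ∈ {m_i−1, m_i, m_i+1} ∩ [−1, 1] = {-1, 0, 1} → 3 states.
Total: 3.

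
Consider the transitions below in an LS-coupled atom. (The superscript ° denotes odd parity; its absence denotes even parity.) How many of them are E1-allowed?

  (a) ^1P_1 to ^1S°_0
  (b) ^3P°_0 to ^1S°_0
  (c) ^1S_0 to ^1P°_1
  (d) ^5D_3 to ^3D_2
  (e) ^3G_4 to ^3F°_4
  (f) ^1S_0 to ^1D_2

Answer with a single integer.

(a) allowed
(b) forbidden (parity, ΔS, ΔJ fail)
(c) allowed
(d) forbidden (parity, ΔS fail)
(e) allowed
(f) forbidden (parity, ΔL, ΔJ fail)
Total allowed: 3 of 6.

3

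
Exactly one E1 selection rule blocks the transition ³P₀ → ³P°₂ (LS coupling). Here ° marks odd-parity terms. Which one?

ΔS = 0: S: 1 → 1 — ✓.
Parity must change: even → odd — ✓.
ΔJ = 0, ±1 (not J=0↔0): J: 0 → 2, ΔJ = +2 — ✗.
ΔL = 0, ±1 (not L=0↔0): L: 1 → 1, ΔL = +0 — ✓.

the ΔJ = 0, ±1 rule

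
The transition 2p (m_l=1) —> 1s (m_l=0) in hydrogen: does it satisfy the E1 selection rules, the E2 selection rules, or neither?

Δl = 0 − 1 = -1; l_i + l_f = 1.
Δm_l = -1.
E1 (Δl = ±1, |Δm_l| ≤ 1): satisfied.
E2 (Δl = 0,±2, l_i+l_f ≥ 2, |Δm_l| ≤ 2): not satisfied.

E1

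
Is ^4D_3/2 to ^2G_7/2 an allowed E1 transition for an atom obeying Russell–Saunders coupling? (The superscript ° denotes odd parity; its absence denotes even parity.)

forbidden

Parity must change: even → even — fails.
ΔS = 0: S: 3/2 → 1/2 — fails.
ΔL = 0, ±1 (not L=0↔0): L: 2 → 4, ΔL = +2 — fails.
ΔJ = 0, ±1 (not J=0↔0): J: 3/2 → 7/2, ΔJ = +2 — fails.
Rule(s) violated: parity, ΔS, ΔL, ΔJ.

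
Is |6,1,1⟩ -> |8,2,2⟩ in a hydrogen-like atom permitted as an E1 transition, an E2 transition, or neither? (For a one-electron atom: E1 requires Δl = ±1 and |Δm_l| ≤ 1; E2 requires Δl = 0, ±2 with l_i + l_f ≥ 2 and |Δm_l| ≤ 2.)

Δl = 2 − 1 = +1; l_i + l_f = 3.
Δm_l = +1.
E1 (Δl = ±1, |Δm_l| ≤ 1): satisfied.
E2 (Δl = 0,±2, l_i+l_f ≥ 2, |Δm_l| ≤ 2): not satisfied.

E1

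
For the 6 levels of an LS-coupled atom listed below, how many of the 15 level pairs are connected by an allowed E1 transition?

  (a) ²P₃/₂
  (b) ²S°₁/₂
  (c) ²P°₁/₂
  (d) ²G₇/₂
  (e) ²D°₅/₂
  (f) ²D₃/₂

5

(a)–(b): allowed.
(a)–(c): allowed.
(a)–(d): forbidden (parity, ΔL, ΔJ).
(a)–(e): allowed.
(a)–(f): forbidden (parity).
(b)–(c): forbidden (parity).
(b)–(d): forbidden (ΔL, ΔJ).
(b)–(e): forbidden (parity, ΔL, ΔJ).
(b)–(f): forbidden (ΔL).
(c)–(d): forbidden (ΔL, ΔJ).
(c)–(e): forbidden (parity, ΔJ).
(c)–(f): allowed.
(d)–(e): forbidden (ΔL).
(d)–(f): forbidden (parity, ΔL, ΔJ).
(e)–(f): allowed.
Allowed pairs: 5 of 15.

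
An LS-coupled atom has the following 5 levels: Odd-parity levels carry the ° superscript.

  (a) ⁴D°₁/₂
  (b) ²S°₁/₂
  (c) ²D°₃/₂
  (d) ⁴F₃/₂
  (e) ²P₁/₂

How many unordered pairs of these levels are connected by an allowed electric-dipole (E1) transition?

(a)–(b): forbidden (parity, ΔS, ΔL).
(a)–(c): forbidden (parity, ΔS).
(a)–(d): allowed.
(a)–(e): forbidden (ΔS).
(b)–(c): forbidden (parity, ΔL).
(b)–(d): forbidden (ΔS, ΔL).
(b)–(e): allowed.
(c)–(d): forbidden (ΔS).
(c)–(e): allowed.
(d)–(e): forbidden (parity, ΔS, ΔL).
Allowed pairs: 3 of 10.

3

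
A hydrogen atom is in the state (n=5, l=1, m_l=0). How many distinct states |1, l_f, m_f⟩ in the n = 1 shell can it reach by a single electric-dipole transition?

1

E1 requires Δl = ±1, so l_f ∈ {0, 2}; with 0 ≤ l_f ≤ n_f−1 = 0, the allowed l_f values are {0}.
For l_f = 0: m_f ∈ {m_i−1, m_i, m_i+1} ∩ [−0, 0] = {0} → 1 state.
Total: 1.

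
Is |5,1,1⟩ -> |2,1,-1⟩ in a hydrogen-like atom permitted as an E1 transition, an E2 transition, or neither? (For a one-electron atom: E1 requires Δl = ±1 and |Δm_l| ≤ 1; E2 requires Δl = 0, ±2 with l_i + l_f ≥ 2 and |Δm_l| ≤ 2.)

Δl = 1 − 1 = +0; l_i + l_f = 2.
Δm_l = -2.
E1 (Δl = ±1, |Δm_l| ≤ 1): not satisfied.
E2 (Δl = 0,±2, l_i+l_f ≥ 2, |Δm_l| ≤ 2): satisfied.

E2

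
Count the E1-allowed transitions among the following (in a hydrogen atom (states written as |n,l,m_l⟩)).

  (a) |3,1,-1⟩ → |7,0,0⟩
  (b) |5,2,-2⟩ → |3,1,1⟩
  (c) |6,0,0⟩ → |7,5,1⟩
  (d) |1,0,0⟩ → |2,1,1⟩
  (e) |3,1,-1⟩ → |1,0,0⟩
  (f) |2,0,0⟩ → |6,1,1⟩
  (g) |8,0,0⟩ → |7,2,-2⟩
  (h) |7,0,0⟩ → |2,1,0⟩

5

(a) allowed
(b) forbidden — Δm_l = +3 (E1 requires Δm_l = 0, ±1)
(c) forbidden — Δl = +5 (E1 requires Δl = ±1)
(d) allowed
(e) allowed
(f) allowed
(g) forbidden — Δl = +2 (E1 requires Δl = ±1); Δm_l = -2 (E1 requires Δm_l = 0, ±1)
(h) allowed
Total allowed: 5 of 8.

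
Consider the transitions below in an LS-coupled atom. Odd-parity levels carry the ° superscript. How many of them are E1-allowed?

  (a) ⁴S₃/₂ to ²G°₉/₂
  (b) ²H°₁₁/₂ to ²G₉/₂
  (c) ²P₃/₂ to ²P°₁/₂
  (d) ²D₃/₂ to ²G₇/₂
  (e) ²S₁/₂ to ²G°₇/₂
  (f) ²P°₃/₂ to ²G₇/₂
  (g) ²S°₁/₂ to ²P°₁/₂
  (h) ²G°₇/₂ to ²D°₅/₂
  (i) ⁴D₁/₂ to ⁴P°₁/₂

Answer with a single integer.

(a) forbidden (ΔS, ΔL, ΔJ fail)
(b) allowed
(c) allowed
(d) forbidden (parity, ΔL, ΔJ fail)
(e) forbidden (ΔL, ΔJ fail)
(f) forbidden (ΔL, ΔJ fail)
(g) forbidden (parity fails)
(h) forbidden (parity, ΔL fail)
(i) allowed
Total allowed: 3 of 9.

3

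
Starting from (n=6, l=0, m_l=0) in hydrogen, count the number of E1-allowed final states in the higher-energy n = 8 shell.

3

E1 requires Δl = ±1, so l_f ∈ {-1, 1}; with 0 ≤ l_f ≤ n_f−1 = 7, the allowed l_f values are {1}.
For l_f = 1: m_f ∈ {m_i−1, m_i, m_i+1} ∩ [−1, 1] = {-1, 0, 1} → 3 states.
Total: 3.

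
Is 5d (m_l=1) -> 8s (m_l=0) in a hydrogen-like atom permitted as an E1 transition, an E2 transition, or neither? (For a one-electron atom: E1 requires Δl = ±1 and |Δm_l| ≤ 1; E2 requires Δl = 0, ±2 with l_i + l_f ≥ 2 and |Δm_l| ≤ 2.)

Δl = 0 − 2 = -2; l_i + l_f = 2.
Δm_l = -1.
E1 (Δl = ±1, |Δm_l| ≤ 1): not satisfied.
E2 (Δl = 0,±2, l_i+l_f ≥ 2, |Δm_l| ≤ 2): satisfied.

E2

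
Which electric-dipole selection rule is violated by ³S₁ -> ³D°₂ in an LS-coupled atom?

Reading off the term symbols: S 1→1, L 0→2, J 1→2, parity even→odd.
Parity must change: even → odd — satisfied.
ΔS = 0: S: 1 → 1 — satisfied.
ΔL = 0, ±1 (not L=0↔0): L: 0 → 2, ΔL = +2 — violated.
ΔJ = 0, ±1 (not J=0↔0): J: 1 → 2, ΔJ = +1 — satisfied.

the ΔL = 0, ±1 rule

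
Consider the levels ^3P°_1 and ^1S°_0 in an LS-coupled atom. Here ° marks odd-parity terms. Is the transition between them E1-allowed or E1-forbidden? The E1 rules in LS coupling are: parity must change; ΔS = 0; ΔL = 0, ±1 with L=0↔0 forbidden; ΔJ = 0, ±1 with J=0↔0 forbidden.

Initial level: S=1, L=1, J=1, parity odd. Final level: S=0, L=0, J=0, parity odd.
Parity must change: odd → odd — fails.
ΔL = 0, ±1 (not L=0↔0): L: 1 → 0, ΔL = -1 — ok.
ΔS = 0: S: 1 → 0 — fails.
ΔJ = 0, ±1 (not J=0↔0): J: 1 → 0, ΔJ = -1 — ok.
Rule(s) violated: parity, ΔS.

forbidden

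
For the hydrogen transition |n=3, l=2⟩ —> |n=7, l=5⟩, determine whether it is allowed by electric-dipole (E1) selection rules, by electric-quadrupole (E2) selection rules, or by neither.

neither

Δl = 5 − 2 = +3; l_i + l_f = 7.
E1 (Δl = ±1): not satisfied.
E2 (Δl = 0,±2, l_i+l_f ≥ 2): not satisfied.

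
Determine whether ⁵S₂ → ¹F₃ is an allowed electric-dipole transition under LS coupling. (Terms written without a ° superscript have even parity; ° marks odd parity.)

forbidden

Parity must change: even → even — fails.
ΔJ = 0, ±1 (not J=0↔0): J: 2 → 3, ΔJ = +1 — ok.
ΔS = 0: S: 2 → 0 — fails.
ΔL = 0, ±1 (not L=0↔0): L: 0 → 3, ΔL = +3 — fails.
Rule(s) violated: parity, ΔS, ΔL.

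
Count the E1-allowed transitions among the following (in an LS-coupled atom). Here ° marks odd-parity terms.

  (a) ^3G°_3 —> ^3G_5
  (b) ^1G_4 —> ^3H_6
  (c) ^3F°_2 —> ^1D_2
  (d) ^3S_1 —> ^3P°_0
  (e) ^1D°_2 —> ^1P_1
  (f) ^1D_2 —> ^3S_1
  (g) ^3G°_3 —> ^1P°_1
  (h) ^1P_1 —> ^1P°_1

3

(a) forbidden (ΔJ fails)
(b) forbidden (parity, ΔS, ΔJ fail)
(c) forbidden (ΔS fails)
(d) allowed
(e) allowed
(f) forbidden (parity, ΔS, ΔL fail)
(g) forbidden (parity, ΔS, ΔL, ΔJ fail)
(h) allowed
Total allowed: 3 of 8.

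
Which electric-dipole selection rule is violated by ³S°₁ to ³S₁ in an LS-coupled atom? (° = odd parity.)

Reading off the term symbols: S 1→1, L 0→0, J 1→1, parity odd→even.
ΔJ = 0, ±1 (not J=0↔0): J: 1 → 1, ΔJ = +0 — passes.
Parity must change: odd → even — passes.
ΔS = 0: S: 1 → 1 — passes.
ΔL = 0, ±1 (not L=0↔0): L: 0 → 0, ΔL = +0 — fails.

the L=0 ↔ L=0 exclusion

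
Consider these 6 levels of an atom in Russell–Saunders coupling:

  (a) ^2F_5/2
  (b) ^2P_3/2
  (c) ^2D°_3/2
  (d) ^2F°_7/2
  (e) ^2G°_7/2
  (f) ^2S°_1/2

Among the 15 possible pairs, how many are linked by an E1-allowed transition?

(a)–(b): forbidden (parity, ΔL).
(a)–(c): allowed.
(a)–(d): allowed.
(a)–(e): allowed.
(a)–(f): forbidden (ΔL, ΔJ).
(b)–(c): allowed.
(b)–(d): forbidden (ΔL, ΔJ).
(b)–(e): forbidden (ΔL, ΔJ).
(b)–(f): allowed.
(c)–(d): forbidden (parity, ΔJ).
(c)–(e): forbidden (parity, ΔL, ΔJ).
(c)–(f): forbidden (parity, ΔL).
(d)–(e): forbidden (parity).
(d)–(f): forbidden (parity, ΔL, ΔJ).
(e)–(f): forbidden (parity, ΔL, ΔJ).
Allowed pairs: 5 of 15.

5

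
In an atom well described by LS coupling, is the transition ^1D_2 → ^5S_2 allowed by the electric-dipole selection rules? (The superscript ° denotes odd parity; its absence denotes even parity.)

Reading off the term symbols: S 0→2, L 2→0, J 2→2, parity even→even.
Parity must change: even → even — violated.
ΔS = 0: S: 0 → 2 — violated.
ΔL = 0, ±1 (not L=0↔0): L: 2 → 0, ΔL = -2 — violated.
ΔJ = 0, ±1 (not J=0↔0): J: 2 → 2, ΔJ = +0 — satisfied.
Rule(s) violated: parity, ΔS, ΔL.

forbidden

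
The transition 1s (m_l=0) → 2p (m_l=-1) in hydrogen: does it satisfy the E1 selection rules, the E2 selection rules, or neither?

E1

Δl = 1 − 0 = +1; l_i + l_f = 1.
Δm_l = -1.
E1 (Δl = ±1, |Δm_l| ≤ 1): satisfied.
E2 (Δl = 0,±2, l_i+l_f ≥ 2, |Δm_l| ≤ 2): not satisfied.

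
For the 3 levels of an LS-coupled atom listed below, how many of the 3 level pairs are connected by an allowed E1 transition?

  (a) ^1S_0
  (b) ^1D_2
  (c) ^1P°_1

2

(a)–(b): forbidden (parity, ΔL, ΔJ).
(a)–(c): allowed.
(b)–(c): allowed.
Allowed pairs: 2 of 3.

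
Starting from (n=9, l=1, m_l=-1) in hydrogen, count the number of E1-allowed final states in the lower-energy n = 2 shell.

1

E1 requires Δl = ±1, so l_f ∈ {0, 2}; with 0 ≤ l_f ≤ n_f−1 = 1, the allowed l_f values are {0}.
For l_f = 0: m_f ∈ {m_i−1, m_i, m_i+1} ∩ [−0, 0] = {0} → 1 state.
Total: 1.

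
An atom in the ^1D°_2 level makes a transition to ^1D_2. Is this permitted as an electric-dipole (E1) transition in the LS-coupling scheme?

allowed

Parity must change: odd → even — satisfied.
ΔS = 0: S: 0 → 0 — satisfied.
ΔL = 0, ±1 (not L=0↔0): L: 2 → 2, ΔL = +0 — satisfied.
ΔJ = 0, ±1 (not J=0↔0): J: 2 → 2, ΔJ = +0 — satisfied.
All four E1 rules are satisfied.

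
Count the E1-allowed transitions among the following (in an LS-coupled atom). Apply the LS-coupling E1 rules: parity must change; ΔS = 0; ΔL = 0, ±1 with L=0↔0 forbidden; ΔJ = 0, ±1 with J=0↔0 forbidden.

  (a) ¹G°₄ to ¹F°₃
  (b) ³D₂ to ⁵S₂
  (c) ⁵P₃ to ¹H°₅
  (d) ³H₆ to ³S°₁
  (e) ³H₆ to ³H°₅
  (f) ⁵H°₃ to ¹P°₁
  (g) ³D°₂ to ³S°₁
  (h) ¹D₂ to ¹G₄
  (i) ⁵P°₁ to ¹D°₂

1

(a) forbidden (parity fails)
(b) forbidden (parity, ΔS, ΔL fail)
(c) forbidden (ΔS, ΔL, ΔJ fail)
(d) forbidden (ΔL, ΔJ fail)
(e) allowed
(f) forbidden (parity, ΔS, ΔL, ΔJ fail)
(g) forbidden (parity, ΔL fail)
(h) forbidden (parity, ΔL, ΔJ fail)
(i) forbidden (parity, ΔS fail)
Total allowed: 1 of 9.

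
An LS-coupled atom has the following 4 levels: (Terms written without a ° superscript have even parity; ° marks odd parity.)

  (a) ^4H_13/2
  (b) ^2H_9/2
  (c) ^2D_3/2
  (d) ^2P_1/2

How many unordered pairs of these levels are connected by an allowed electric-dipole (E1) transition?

0

(a)–(b): forbidden (parity, ΔS, ΔJ).
(a)–(c): forbidden (parity, ΔS, ΔL, ΔJ).
(a)–(d): forbidden (parity, ΔS, ΔL, ΔJ).
(b)–(c): forbidden (parity, ΔL, ΔJ).
(b)–(d): forbidden (parity, ΔL, ΔJ).
(c)–(d): forbidden (parity).
Allowed pairs: 0 of 6.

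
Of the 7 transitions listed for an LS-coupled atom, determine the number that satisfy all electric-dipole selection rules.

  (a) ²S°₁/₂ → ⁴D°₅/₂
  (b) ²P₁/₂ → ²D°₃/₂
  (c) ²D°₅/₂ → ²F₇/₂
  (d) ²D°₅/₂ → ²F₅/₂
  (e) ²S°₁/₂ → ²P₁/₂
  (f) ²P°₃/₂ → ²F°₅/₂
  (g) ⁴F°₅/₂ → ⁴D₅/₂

(a) forbidden (parity, ΔS, ΔL, ΔJ fail)
(b) allowed
(c) allowed
(d) allowed
(e) allowed
(f) forbidden (parity, ΔL fail)
(g) allowed
Total allowed: 5 of 7.

5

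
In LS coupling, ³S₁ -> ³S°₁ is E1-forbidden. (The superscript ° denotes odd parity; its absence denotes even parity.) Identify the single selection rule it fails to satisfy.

ΔL = 0, ±1 (not L=0↔0): L: 0 → 0, ΔL = +0 — fails.
ΔJ = 0, ±1 (not J=0↔0): J: 1 → 1, ΔJ = +0 — ok.
ΔS = 0: S: 1 → 1 — ok.
Parity must change: even → odd — ok.

the L=0 ↔ L=0 exclusion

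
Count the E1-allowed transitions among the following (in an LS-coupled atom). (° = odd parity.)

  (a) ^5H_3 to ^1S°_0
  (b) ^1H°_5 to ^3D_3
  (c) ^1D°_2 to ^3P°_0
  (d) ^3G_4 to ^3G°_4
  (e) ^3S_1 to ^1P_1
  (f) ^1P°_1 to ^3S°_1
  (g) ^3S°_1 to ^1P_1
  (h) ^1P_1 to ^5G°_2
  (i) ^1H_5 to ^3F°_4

1

(a) forbidden (ΔS, ΔL, ΔJ fail)
(b) forbidden (ΔS, ΔL, ΔJ fail)
(c) forbidden (parity, ΔS, ΔJ fail)
(d) allowed
(e) forbidden (parity, ΔS fail)
(f) forbidden (parity, ΔS fail)
(g) forbidden (ΔS fails)
(h) forbidden (ΔS, ΔL fail)
(i) forbidden (ΔS, ΔL fail)
Total allowed: 1 of 9.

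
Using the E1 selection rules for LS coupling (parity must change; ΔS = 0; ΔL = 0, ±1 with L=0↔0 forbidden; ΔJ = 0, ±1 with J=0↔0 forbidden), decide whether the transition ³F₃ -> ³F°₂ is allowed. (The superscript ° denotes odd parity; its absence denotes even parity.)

allowed

ΔS = 0: S: 1 → 1 — ok.
Parity must change: even → odd — ok.
ΔL = 0, ±1 (not L=0↔0): L: 3 → 3, ΔL = +0 — ok.
ΔJ = 0, ±1 (not J=0↔0): J: 3 → 2, ΔJ = -1 — ok.
All four E1 rules are satisfied.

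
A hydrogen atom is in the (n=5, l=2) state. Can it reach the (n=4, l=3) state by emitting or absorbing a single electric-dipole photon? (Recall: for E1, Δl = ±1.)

l: 2 → 3 (Δl = +1). Δl = ±1 ✓.
All E1 selection rules are satisfied.

allowed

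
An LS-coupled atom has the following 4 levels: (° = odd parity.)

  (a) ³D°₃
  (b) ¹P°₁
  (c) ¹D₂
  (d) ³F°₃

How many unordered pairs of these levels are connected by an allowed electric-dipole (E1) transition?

1

(a)–(b): forbidden (parity, ΔS, ΔJ).
(a)–(c): forbidden (ΔS).
(a)–(d): forbidden (parity).
(b)–(c): allowed.
(b)–(d): forbidden (parity, ΔS, ΔL, ΔJ).
(c)–(d): forbidden (ΔS).
Allowed pairs: 1 of 6.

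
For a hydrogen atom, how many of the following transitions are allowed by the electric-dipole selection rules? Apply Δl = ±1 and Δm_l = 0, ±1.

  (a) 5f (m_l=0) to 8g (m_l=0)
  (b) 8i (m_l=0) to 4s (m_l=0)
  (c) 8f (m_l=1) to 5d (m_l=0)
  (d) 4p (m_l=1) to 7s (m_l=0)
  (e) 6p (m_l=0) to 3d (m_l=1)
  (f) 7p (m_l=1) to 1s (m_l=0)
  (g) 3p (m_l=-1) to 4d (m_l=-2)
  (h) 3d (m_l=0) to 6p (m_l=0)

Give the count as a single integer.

(a) allowed
(b) forbidden — Δl = -6 (E1 requires Δl = ±1)
(c) allowed
(d) allowed
(e) allowed
(f) allowed
(g) allowed
(h) allowed
Total allowed: 7 of 8.

7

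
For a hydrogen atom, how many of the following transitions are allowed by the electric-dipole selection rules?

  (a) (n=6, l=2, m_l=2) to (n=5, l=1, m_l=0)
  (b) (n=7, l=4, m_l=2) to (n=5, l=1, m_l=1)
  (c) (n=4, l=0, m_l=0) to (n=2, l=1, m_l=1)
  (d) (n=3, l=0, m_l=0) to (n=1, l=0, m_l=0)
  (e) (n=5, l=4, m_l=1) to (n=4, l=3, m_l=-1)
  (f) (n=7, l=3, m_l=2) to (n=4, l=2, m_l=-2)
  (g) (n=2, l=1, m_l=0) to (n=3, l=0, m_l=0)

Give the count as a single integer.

2

(a) forbidden — Δm_l = -2 (E1 requires Δm_l = 0, ±1)
(b) forbidden — Δl = -3 (E1 requires Δl = ±1)
(c) allowed
(d) forbidden — Δl = +0 (E1 requires Δl = ±1)
(e) forbidden — Δm_l = -2 (E1 requires Δm_l = 0, ±1)
(f) forbidden — Δm_l = -4 (E1 requires Δm_l = 0, ±1)
(g) allowed
Total allowed: 2 of 7.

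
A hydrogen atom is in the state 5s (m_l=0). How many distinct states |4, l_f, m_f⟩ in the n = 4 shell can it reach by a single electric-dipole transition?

E1 requires Δl = ±1, so l_f ∈ {-1, 1}; with 0 ≤ l_f ≤ n_f−1 = 3, the allowed l_f values are {1}.
For l_f = 1: m_f ∈ {m_i−1, m_i, m_i+1} ∩ [−1, 1] = {-1, 0, 1} → 3 states.
Total: 3.

3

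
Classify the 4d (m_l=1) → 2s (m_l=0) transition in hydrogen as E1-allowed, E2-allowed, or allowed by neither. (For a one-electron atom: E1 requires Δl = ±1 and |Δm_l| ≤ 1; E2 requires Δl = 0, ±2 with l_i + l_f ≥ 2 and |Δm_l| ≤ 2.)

Δl = 0 − 2 = -2; l_i + l_f = 2.
Δm_l = -1.
E1 (Δl = ±1, |Δm_l| ≤ 1): not satisfied.
E2 (Δl = 0,±2, l_i+l_f ≥ 2, |Δm_l| ≤ 2): satisfied.

E2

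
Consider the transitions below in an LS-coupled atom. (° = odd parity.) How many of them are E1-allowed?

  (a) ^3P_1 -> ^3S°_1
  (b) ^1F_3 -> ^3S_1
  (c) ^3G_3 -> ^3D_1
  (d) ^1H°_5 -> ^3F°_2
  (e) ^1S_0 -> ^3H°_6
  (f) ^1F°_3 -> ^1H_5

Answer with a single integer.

1

(a) allowed
(b) forbidden (parity, ΔS, ΔL, ΔJ fail)
(c) forbidden (parity, ΔL, ΔJ fail)
(d) forbidden (parity, ΔS, ΔL, ΔJ fail)
(e) forbidden (ΔS, ΔL, ΔJ fail)
(f) forbidden (ΔL, ΔJ fail)
Total allowed: 1 of 6.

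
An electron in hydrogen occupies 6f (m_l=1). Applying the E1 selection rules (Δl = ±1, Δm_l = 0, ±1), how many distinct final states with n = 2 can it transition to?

E1 requires l_f ∈ {2, 4}, but neither lies in [0, 1], so no final state is reachable.
Total: 0.

0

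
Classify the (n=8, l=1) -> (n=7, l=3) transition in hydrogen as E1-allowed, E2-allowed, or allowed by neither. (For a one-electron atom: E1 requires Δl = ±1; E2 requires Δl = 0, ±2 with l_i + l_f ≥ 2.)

E2

Δl = 3 − 1 = +2; l_i + l_f = 4.
E1 (Δl = ±1): not satisfied.
E2 (Δl = 0,±2, l_i+l_f ≥ 2): satisfied.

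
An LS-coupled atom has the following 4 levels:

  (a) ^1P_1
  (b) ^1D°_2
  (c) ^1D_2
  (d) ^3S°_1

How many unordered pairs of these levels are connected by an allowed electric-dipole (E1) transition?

(a)–(b): allowed.
(a)–(c): forbidden (parity).
(a)–(d): forbidden (ΔS).
(b)–(c): allowed.
(b)–(d): forbidden (parity, ΔS, ΔL).
(c)–(d): forbidden (ΔS, ΔL).
Allowed pairs: 2 of 6.

2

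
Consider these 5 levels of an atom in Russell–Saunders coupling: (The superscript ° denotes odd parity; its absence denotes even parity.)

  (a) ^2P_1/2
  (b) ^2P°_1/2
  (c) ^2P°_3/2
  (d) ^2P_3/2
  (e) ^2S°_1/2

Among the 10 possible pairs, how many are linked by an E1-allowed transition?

(a)–(b): allowed.
(a)–(c): allowed.
(a)–(d): forbidden (parity).
(a)–(e): allowed.
(b)–(c): forbidden (parity).
(b)–(d): allowed.
(b)–(e): forbidden (parity).
(c)–(d): allowed.
(c)–(e): forbidden (parity).
(d)–(e): allowed.
Allowed pairs: 6 of 10.

6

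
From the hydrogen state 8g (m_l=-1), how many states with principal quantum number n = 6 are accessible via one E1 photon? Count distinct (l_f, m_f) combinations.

6

E1 requires Δl = ±1, so l_f ∈ {3, 5}; with 0 ≤ l_f ≤ n_f−1 = 5, the allowed l_f values are {3, 5}.
For l_f = 3: m_f ∈ {m_i−1, m_i, m_i+1} ∩ [−3, 3] = {-2, -1, 0} → 3 states.
For l_f = 5: m_f ∈ {m_i−1, m_i, m_i+1} ∩ [−5, 5] = {-2, -1, 0} → 3 states.
Total: 6.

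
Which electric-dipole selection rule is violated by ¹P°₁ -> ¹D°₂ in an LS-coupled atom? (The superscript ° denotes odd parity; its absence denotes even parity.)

parity

ΔJ = 0, ±1 (not J=0↔0): J: 1 → 2, ΔJ = +1 — ✓.
ΔS = 0: S: 0 → 0 — ✓.
Parity must change: odd → odd — ✗.
ΔL = 0, ±1 (not L=0↔0): L: 1 → 2, ΔL = +1 — ✓.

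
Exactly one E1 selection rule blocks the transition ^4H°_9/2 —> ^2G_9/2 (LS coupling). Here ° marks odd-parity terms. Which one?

the ΔS = 0 rule

Reading off the term symbols: S 3/2→1/2, L 5→4, J 9/2→9/2, parity odd→even.
ΔJ = 0, ±1 (not J=0↔0): J: 9/2 → 9/2, ΔJ = +0 — passes.
ΔS = 0: S: 3/2 → 1/2 — fails.
ΔL = 0, ±1 (not L=0↔0): L: 5 → 4, ΔL = -1 — passes.
Parity must change: odd → even — passes.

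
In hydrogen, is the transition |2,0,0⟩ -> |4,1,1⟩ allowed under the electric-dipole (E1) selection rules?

l: 0 → 1 (Δl = +1). Δl = ±1 ok.
m_l: 0 → 1 (Δm_l = +1). |Δm_l| ≤ 1 ok.
All E1 selection rules are satisfied.

allowed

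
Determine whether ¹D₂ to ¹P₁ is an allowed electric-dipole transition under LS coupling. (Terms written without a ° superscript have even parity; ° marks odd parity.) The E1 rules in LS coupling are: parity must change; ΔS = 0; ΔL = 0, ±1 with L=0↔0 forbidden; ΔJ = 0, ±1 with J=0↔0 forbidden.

Reading off the term symbols: S 0→0, L 2→1, J 2→1, parity even→even.
Parity must change: even → even — violated.
ΔL = 0, ±1 (not L=0↔0): L: 2 → 1, ΔL = -1 — satisfied.
ΔS = 0: S: 0 → 0 — satisfied.
ΔJ = 0, ±1 (not J=0↔0): J: 2 → 1, ΔJ = -1 — satisfied.
Rule(s) violated: parity.

forbidden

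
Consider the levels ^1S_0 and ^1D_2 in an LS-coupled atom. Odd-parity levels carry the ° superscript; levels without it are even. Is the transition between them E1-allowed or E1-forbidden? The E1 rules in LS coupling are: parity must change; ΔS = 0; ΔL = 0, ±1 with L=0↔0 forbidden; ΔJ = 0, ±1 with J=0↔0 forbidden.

forbidden

Initial level: S=0, L=0, J=0, parity even. Final level: S=0, L=2, J=2, parity even.
ΔJ = 0, ±1 (not J=0↔0): J: 0 → 2, ΔJ = +2 — fails.
Parity must change: even → even — fails.
ΔS = 0: S: 0 → 0 — passes.
ΔL = 0, ±1 (not L=0↔0): L: 0 → 2, ΔL = +2 — fails.
Rule(s) violated: parity, ΔL, ΔJ.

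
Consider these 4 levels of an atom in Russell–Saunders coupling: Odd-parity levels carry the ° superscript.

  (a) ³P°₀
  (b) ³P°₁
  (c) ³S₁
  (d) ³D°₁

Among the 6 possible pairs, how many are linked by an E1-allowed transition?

2

(a)–(b): forbidden (parity).
(a)–(c): allowed.
(a)–(d): forbidden (parity).
(b)–(c): allowed.
(b)–(d): forbidden (parity).
(c)–(d): forbidden (ΔL).
Allowed pairs: 2 of 6.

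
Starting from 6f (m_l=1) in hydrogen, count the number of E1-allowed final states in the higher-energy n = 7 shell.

E1 requires Δl = ±1, so l_f ∈ {2, 4}; with 0 ≤ l_f ≤ n_f−1 = 6, the allowed l_f values are {2, 4}.
For l_f = 2: m_f ∈ {m_i−1, m_i, m_i+1} ∩ [−2, 2] = {0, 1, 2} → 3 states.
For l_f = 4: m_f ∈ {m_i−1, m_i, m_i+1} ∩ [−4, 4] = {0, 1, 2} → 3 states.
Total: 6.

6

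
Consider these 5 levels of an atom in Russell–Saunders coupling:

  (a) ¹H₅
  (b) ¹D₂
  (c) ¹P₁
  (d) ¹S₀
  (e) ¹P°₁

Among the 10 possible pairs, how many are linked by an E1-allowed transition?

(a)–(b): forbidden (parity, ΔL, ΔJ).
(a)–(c): forbidden (parity, ΔL, ΔJ).
(a)–(d): forbidden (parity, ΔL, ΔJ).
(a)–(e): forbidden (ΔL, ΔJ).
(b)–(c): forbidden (parity).
(b)–(d): forbidden (parity, ΔL, ΔJ).
(b)–(e): allowed.
(c)–(d): forbidden (parity).
(c)–(e): allowed.
(d)–(e): allowed.
Allowed pairs: 3 of 10.

3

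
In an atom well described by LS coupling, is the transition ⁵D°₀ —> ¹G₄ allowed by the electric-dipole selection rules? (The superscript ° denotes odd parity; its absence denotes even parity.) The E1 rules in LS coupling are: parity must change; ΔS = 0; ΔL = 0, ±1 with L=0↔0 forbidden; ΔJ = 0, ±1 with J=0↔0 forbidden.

Parity must change: odd → even — ✓.
ΔS = 0: S: 2 → 0 — ✗.
ΔL = 0, ±1 (not L=0↔0): L: 2 → 4, ΔL = +2 — ✗.
ΔJ = 0, ±1 (not J=0↔0): J: 0 → 4, ΔJ = +4 — ✗.
Rule(s) violated: ΔS, ΔL, ΔJ.

forbidden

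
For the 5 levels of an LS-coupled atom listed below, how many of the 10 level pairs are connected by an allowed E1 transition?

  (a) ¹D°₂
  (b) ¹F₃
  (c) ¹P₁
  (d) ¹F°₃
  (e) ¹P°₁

4

(a)–(b): allowed.
(a)–(c): allowed.
(a)–(d): forbidden (parity).
(a)–(e): forbidden (parity).
(b)–(c): forbidden (parity, ΔL, ΔJ).
(b)–(d): allowed.
(b)–(e): forbidden (ΔL, ΔJ).
(c)–(d): forbidden (ΔL, ΔJ).
(c)–(e): allowed.
(d)–(e): forbidden (parity, ΔL, ΔJ).
Allowed pairs: 4 of 10.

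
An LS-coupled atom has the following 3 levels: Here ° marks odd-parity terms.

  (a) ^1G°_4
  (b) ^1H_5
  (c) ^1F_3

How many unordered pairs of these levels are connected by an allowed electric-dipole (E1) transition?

2

(a)–(b): allowed.
(a)–(c): allowed.
(b)–(c): forbidden (parity, ΔL, ΔJ).
Allowed pairs: 2 of 3.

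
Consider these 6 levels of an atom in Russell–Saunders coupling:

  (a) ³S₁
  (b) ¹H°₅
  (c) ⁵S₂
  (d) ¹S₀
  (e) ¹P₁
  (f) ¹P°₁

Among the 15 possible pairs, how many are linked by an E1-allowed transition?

(a)–(b): forbidden (ΔS, ΔL, ΔJ).
(a)–(c): forbidden (parity, ΔS, ΔL).
(a)–(d): forbidden (parity, ΔS, ΔL).
(a)–(e): forbidden (parity, ΔS).
(a)–(f): forbidden (ΔS).
(b)–(c): forbidden (ΔS, ΔL, ΔJ).
(b)–(d): forbidden (ΔL, ΔJ).
(b)–(e): forbidden (ΔL, ΔJ).
(b)–(f): forbidden (parity, ΔL, ΔJ).
(c)–(d): forbidden (parity, ΔS, ΔL, ΔJ).
(c)–(e): forbidden (parity, ΔS).
(c)–(f): forbidden (ΔS).
(d)–(e): forbidden (parity).
(d)–(f): allowed.
(e)–(f): allowed.
Allowed pairs: 2 of 15.

2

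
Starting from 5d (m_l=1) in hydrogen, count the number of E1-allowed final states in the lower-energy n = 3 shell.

E1 requires Δl = ±1, so l_f ∈ {1, 3}; with 0 ≤ l_f ≤ n_f−1 = 2, the allowed l_f values are {1}.
For l_f = 1: m_f ∈ {m_i−1, m_i, m_i+1} ∩ [−1, 1] = {0, 1} → 2 states.
Total: 2.

2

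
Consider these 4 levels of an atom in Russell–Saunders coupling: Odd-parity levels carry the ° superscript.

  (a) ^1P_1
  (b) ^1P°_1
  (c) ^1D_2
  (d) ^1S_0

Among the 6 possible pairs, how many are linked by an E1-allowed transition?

3

(a)–(b): allowed.
(a)–(c): forbidden (parity).
(a)–(d): forbidden (parity).
(b)–(c): allowed.
(b)–(d): allowed.
(c)–(d): forbidden (parity, ΔL, ΔJ).
Allowed pairs: 3 of 6.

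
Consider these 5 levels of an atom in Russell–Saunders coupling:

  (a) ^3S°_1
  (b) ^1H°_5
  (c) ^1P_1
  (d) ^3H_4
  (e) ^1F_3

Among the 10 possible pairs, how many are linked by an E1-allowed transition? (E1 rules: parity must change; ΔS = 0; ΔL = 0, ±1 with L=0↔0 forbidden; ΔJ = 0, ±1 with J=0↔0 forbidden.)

(a)–(b): forbidden (parity, ΔS, ΔL, ΔJ).
(a)–(c): forbidden (ΔS).
(a)–(d): forbidden (ΔL, ΔJ).
(a)–(e): forbidden (ΔS, ΔL, ΔJ).
(b)–(c): forbidden (ΔL, ΔJ).
(b)–(d): forbidden (ΔS).
(b)–(e): forbidden (ΔL, ΔJ).
(c)–(d): forbidden (parity, ΔS, ΔL, ΔJ).
(c)–(e): forbidden (parity, ΔL, ΔJ).
(d)–(e): forbidden (parity, ΔS, ΔL).
Allowed pairs: 0 of 10.

0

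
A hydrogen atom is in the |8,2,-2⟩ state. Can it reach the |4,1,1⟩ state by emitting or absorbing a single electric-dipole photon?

Initial l = 2, final l = 1, so Δl = -1. E1 requires Δl = ±1: ok.
Δm_l = 1 − (-2) = +3. E1 requires Δm_l = 0, ±1: fails.
The transition is electric-dipole forbidden.

forbidden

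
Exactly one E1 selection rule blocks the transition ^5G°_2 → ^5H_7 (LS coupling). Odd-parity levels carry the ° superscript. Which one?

Reading off the term symbols: S 2→2, L 4→5, J 2→7, parity odd→even.
Parity must change: odd → even — ✓.
ΔS = 0: S: 2 → 2 — ✓.
ΔL = 0, ±1 (not L=0↔0): L: 4 → 5, ΔL = +1 — ✓.
ΔJ = 0, ±1 (not J=0↔0): J: 2 → 7, ΔJ = +5 — ✗.

the ΔJ = 0, ±1 rule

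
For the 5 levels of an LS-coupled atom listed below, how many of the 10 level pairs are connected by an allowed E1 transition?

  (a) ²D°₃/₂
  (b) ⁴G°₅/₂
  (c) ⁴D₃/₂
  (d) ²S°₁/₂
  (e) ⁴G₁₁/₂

(a)–(b): forbidden (parity, ΔS, ΔL).
(a)–(c): forbidden (ΔS).
(a)–(d): forbidden (parity, ΔL).
(a)–(e): forbidden (ΔS, ΔL, ΔJ).
(b)–(c): forbidden (ΔL).
(b)–(d): forbidden (parity, ΔS, ΔL, ΔJ).
(b)–(e): forbidden (ΔJ).
(c)–(d): forbidden (ΔS, ΔL).
(c)–(e): forbidden (parity, ΔL, ΔJ).
(d)–(e): forbidden (ΔS, ΔL, ΔJ).
Allowed pairs: 0 of 10.

0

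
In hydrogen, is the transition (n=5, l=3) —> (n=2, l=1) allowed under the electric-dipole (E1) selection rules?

forbidden

Initial l = 3, final l = 1, so Δl = -2. E1 requires Δl = ±1: ✗.
The transition is electric-dipole forbidden.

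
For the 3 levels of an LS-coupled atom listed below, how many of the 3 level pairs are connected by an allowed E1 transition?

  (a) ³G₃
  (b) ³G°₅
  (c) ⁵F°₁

0

(a)–(b): forbidden (ΔJ).
(a)–(c): forbidden (ΔS, ΔJ).
(b)–(c): forbidden (parity, ΔS, ΔJ).
Allowed pairs: 0 of 3.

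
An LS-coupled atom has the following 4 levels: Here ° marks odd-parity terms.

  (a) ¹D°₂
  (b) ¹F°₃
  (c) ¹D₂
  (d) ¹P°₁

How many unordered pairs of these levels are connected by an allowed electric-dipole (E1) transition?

(a)–(b): forbidden (parity).
(a)–(c): allowed.
(a)–(d): forbidden (parity).
(b)–(c): allowed.
(b)–(d): forbidden (parity, ΔL, ΔJ).
(c)–(d): allowed.
Allowed pairs: 3 of 6.

3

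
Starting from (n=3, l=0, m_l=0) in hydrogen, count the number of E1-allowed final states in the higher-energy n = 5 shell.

E1 requires Δl = ±1, so l_f ∈ {-1, 1}; with 0 ≤ l_f ≤ n_f−1 = 4, the allowed l_f values are {1}.
For l_f = 1: m_f ∈ {m_i−1, m_i, m_i+1} ∩ [−1, 1] = {-1, 0, 1} → 3 states.
Total: 3.

3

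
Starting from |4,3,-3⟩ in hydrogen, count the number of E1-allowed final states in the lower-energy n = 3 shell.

1

E1 requires Δl = ±1, so l_f ∈ {2, 4}; with 0 ≤ l_f ≤ n_f−1 = 2, the allowed l_f values are {2}.
For l_f = 2: m_f ∈ {m_i−1, m_i, m_i+1} ∩ [−2, 2] = {-2} → 1 state.
Total: 1.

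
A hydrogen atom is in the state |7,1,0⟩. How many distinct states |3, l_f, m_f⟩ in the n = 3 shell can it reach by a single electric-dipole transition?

4

E1 requires Δl = ±1, so l_f ∈ {0, 2}; with 0 ≤ l_f ≤ n_f−1 = 2, the allowed l_f values are {0, 2}.
For l_f = 0: m_f ∈ {m_i−1, m_i, m_i+1} ∩ [−0, 0] = {0} → 1 state.
For l_f = 2: m_f ∈ {m_i−1, m_i, m_i+1} ∩ [−2, 2] = {-1, 0, 1} → 3 states.
Total: 4.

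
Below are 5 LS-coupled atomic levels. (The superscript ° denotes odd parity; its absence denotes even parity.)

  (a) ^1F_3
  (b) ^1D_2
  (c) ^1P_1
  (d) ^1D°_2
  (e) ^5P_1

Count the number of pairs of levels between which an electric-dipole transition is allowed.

(a)–(b): forbidden (parity).
(a)–(c): forbidden (parity, ΔL, ΔJ).
(a)–(d): allowed.
(a)–(e): forbidden (parity, ΔS, ΔL, ΔJ).
(b)–(c): forbidden (parity).
(b)–(d): allowed.
(b)–(e): forbidden (parity, ΔS).
(c)–(d): allowed.
(c)–(e): forbidden (parity, ΔS).
(d)–(e): forbidden (ΔS).
Allowed pairs: 3 of 10.

3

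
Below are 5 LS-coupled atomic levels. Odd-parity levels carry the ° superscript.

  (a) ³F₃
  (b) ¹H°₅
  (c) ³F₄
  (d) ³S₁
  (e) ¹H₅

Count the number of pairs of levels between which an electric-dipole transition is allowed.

1

(a)–(b): forbidden (ΔS, ΔL, ΔJ).
(a)–(c): forbidden (parity).
(a)–(d): forbidden (parity, ΔL, ΔJ).
(a)–(e): forbidden (parity, ΔS, ΔL, ΔJ).
(b)–(c): forbidden (ΔS, ΔL).
(b)–(d): forbidden (ΔS, ΔL, ΔJ).
(b)–(e): allowed.
(c)–(d): forbidden (parity, ΔL, ΔJ).
(c)–(e): forbidden (parity, ΔS, ΔL).
(d)–(e): forbidden (parity, ΔS, ΔL, ΔJ).
Allowed pairs: 1 of 10.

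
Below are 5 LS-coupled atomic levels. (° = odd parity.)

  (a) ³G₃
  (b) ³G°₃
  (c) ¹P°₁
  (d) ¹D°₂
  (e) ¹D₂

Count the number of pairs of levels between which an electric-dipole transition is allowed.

3

(a)–(b): allowed.
(a)–(c): forbidden (ΔS, ΔL, ΔJ).
(a)–(d): forbidden (ΔS, ΔL).
(a)–(e): forbidden (parity, ΔS, ΔL).
(b)–(c): forbidden (parity, ΔS, ΔL, ΔJ).
(b)–(d): forbidden (parity, ΔS, ΔL).
(b)–(e): forbidden (ΔS, ΔL).
(c)–(d): forbidden (parity).
(c)–(e): allowed.
(d)–(e): allowed.
Allowed pairs: 3 of 10.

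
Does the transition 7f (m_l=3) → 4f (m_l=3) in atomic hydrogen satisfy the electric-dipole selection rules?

l: 3 → 3 (Δl = +0). Δl = ±1 ✗.
Δm_l = 3 − (3) = +0. E1 requires Δm_l = 0, ±1: ✓.
The transition is electric-dipole forbidden.

forbidden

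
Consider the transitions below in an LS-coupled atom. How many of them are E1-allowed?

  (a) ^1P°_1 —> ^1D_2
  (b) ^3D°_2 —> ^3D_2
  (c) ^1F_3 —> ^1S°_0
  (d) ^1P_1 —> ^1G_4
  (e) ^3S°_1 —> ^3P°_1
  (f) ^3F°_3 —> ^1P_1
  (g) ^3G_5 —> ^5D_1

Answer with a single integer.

(a) allowed
(b) allowed
(c) forbidden (ΔL, ΔJ fail)
(d) forbidden (parity, ΔL, ΔJ fail)
(e) forbidden (parity fails)
(f) forbidden (ΔS, ΔL, ΔJ fail)
(g) forbidden (parity, ΔS, ΔL, ΔJ fail)
Total allowed: 2 of 7.

2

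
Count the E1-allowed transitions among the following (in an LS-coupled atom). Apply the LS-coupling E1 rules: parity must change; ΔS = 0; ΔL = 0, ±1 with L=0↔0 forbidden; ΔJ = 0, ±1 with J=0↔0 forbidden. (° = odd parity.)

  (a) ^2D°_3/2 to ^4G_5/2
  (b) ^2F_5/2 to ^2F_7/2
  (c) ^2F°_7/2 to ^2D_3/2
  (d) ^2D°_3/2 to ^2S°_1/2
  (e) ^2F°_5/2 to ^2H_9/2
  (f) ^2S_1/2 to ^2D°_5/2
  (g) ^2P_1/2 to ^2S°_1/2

(a) forbidden (ΔS, ΔL fail)
(b) forbidden (parity fails)
(c) forbidden (ΔJ fails)
(d) forbidden (parity, ΔL fail)
(e) forbidden (ΔL, ΔJ fail)
(f) forbidden (ΔL, ΔJ fail)
(g) allowed
Total allowed: 1 of 7.

1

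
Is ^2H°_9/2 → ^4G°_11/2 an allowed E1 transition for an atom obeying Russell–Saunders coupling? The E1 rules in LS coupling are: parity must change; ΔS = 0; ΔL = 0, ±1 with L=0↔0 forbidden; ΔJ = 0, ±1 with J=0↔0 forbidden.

Parity must change: odd → odd — ✗.
ΔS = 0: S: 1/2 → 3/2 — ✗.
ΔL = 0, ±1 (not L=0↔0): L: 5 → 4, ΔL = -1 — ✓.
ΔJ = 0, ±1 (not J=0↔0): J: 9/2 → 11/2, ΔJ = +1 — ✓.
Rule(s) violated: parity, ΔS.

forbidden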